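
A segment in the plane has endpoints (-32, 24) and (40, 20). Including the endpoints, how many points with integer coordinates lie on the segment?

The number of lattice points on a segment between lattice points is gcd(|Δx|,|Δy|) + 1 = gcd(72,4) + 1 = 4 + 1 = 5.

5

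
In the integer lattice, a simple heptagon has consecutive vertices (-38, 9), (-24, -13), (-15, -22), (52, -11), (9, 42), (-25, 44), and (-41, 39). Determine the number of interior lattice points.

4003

By the shoelace formula, twice the signed area is |((-38)·(-13) − (-24)·9) + ((-24)·(-22) − (-15)·(-13)) + ((-15)·(-11) − 52·(-22)) + (52·42 − 9·(-11)) + (9·44 − (-25)·42) + ((-25)·39 − (-41)·44) + ((-41)·9 − (-38)·39)| = 8023, so the area is 4011.5.
Along each edge there are gcd(|Δx|,|Δy|)+1 lattice points, so counting each shared vertex once the boundary has gcd(14,22) + gcd(9,9) + gcd(67,11) + gcd(43,53) + gcd(34,2) + gcd(16,5) + gcd(3,30) = 2+9+1+1+2+1+3 = 19.
Pick's theorem gives I = A − B/2 + 1 = 4011.5 − 19/2 + 1 = 4003.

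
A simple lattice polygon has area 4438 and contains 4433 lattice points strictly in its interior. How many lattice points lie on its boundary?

Pick's theorem gives A = I + B/2 − 1, so B = 2(A − I + 1) = 2(4438 − 4433 + 1) = 12.

12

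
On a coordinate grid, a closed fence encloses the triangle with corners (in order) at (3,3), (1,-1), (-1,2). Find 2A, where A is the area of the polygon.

Using the shoelace formula, 2A = |(3·(-1) − 1·3) + (1·2 − (-1)·(-1)) + ((-1)·3 − 3·2)| = 14, so the area is 7.

14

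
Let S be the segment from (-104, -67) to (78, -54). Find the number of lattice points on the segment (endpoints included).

14

The number of lattice points on a segment between lattice points is gcd(|Δx|,|Δy|) + 1 = gcd(182,13) + 1 = 13 + 1 = 14.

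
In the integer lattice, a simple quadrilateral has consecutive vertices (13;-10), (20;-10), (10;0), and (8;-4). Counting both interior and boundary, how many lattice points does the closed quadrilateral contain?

Using the shoelace formula, 2A = |(13·(-10) − 20·(-10)) + (20·0 − 10·(-10)) + (10·(-4) − 8·0) + (8·(-10) − 13·(-4))| = 102, so the area is 51.
The number of boundary lattice points is Σ gcd(|Δx|,|Δy|) = gcd(7,0) + gcd(10,10) + gcd(2,4) + gcd(5,6) = 7+10+2+1 = 20.
Pick's theorem gives I = A − B/2 + 1 = 51 − 20/2 + 1 = 42, so the closed region contains I + B = 42 + 20 = 62 lattice points.

62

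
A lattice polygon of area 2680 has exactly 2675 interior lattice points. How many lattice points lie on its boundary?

12

Pick's theorem gives A = I + B/2 − 1, so B = 2(A − I + 1) = 2(2680 − 2675 + 1) = 12.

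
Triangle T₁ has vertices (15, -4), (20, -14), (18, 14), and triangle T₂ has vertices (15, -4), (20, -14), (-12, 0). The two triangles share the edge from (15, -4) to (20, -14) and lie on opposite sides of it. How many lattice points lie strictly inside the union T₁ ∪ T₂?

The union is the simple quadrilateral with vertices (15, -4), (18, 14), (20, -14), (-12, 0) in order.
The shoelace formula gives twice the area as |(15·14 − 18·(-4)) + (18·(-14) − 20·14) + (20·0 − (-12)·(-14)) + ((-12)·(-4) − 15·0)| = 370, so the area is 185.
Summing gcd(|Δx|,|Δy|) over the edges gives the boundary count: gcd(3,18) + gcd(2,28) + gcd(32,14) + gcd(27,4) = 3+2+2+1 = 8.
By Pick's theorem I = A − B/2 + 1 = 185 − 8/2 + 1 = 182.

182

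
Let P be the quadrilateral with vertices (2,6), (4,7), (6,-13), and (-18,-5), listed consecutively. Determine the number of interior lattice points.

Using the shoelace formula, 2A = |[2·7 − 4·6] + [4·(-13) − 6·7] + [6·(-5) − (-18)·(-13)] + [(-18)·6 − 2·(-5)]| = 466, so the area is 233.
The number of boundary lattice points is Σ gcd(|Δx|,|Δy|) = gcd(2,1) + gcd(2,20) + gcd(24,8) + gcd(20,11) = 1+2+8+1 = 12.
Pick's theorem gives I = A − B/2 + 1 = 233 − 12/2 + 1 = 228.

228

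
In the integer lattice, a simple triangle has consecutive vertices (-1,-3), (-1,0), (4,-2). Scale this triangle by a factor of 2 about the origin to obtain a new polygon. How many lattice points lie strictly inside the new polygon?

26

The shoelace formula gives twice the area as |[(-1)·0 − (-1)·(-3)] + [(-1)·(-2) − 4·0] + [4·(-3) − (-1)·(-2)]| = 15, so the area is 7.5.
Along each edge there are gcd(|Δx|,|Δy|)+1 lattice points, so counting each shared vertex once the boundary has gcd(0,3) + gcd(5,2) + gcd(5,1) = 3+1+1 = 5.
Scaling by 2 multiplies the area by 2² = 4 (so the new area is 30) and multiplies the boundary lattice-point count by 2, giving 10.
By Pick's theorem, the interior count of the dilated polygon is 30 − 10/2 + 1 = 26.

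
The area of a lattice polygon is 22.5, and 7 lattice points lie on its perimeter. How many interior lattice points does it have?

Pick's theorem A = I + B/2 − 1 rearranges to I = A − B/2 + 1 = 22.5 − 7/2 + 1 = 20.

20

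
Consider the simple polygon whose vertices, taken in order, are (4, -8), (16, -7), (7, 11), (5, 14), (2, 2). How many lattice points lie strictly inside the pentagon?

156

Using the shoelace formula, 2A = |[4·(-7) − 16·(-8)] + [16·11 − 7·(-7)] + [7·14 − 5·11] + [5·2 − 2·14] + [2·(-8) − 4·2]| = 326, so the area is 163.
The number of boundary lattice points is Σ gcd(|Δx|,|Δy|) = gcd(12,1) + gcd(9,18) + gcd(2,3) + gcd(3,12) + gcd(2,10) = 1+9+1+3+2 = 16.
Pick's theorem gives I = A − B/2 + 1 = 163 − 16/2 + 1 = 156.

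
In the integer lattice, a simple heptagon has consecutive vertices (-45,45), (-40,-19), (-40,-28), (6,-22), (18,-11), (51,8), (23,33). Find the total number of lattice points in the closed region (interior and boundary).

The shoelace formula gives twice the area as |((-45)·(-19) − (-40)·45) + ((-40)·(-28) − (-40)·(-19)) + ((-40)·(-22) − 6·(-28)) + (6·(-11) − 18·(-22)) + (18·8 − 51·(-11)) + (51·33 − 23·8) + (23·45 − (-45)·33)| = 9117, so the area is 9117/2.
The number of boundary lattice points is Σ gcd(|Δx|,|Δy|) = gcd(5,64) + gcd(0,9) + gcd(46,6) + gcd(12,11) + gcd(33,19) + gcd(28,25) + gcd(68,12) = 1+9+2+1+1+1+4 = 19.
Pick's theorem gives I = A − B/2 + 1 = 9117/2 − 19/2 + 1 = 4550, so the closed region contains I + B = 4550 + 19 = 4569 lattice points.

4569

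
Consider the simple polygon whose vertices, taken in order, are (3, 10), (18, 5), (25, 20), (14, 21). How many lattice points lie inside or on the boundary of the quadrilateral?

206

The shoelace formula gives twice the area as |[3·5 − 18·10] + [18·20 − 25·5] + [25·21 − 14·20] + [14·10 − 3·21]| = 392, so the area is 196.
Along each edge there are gcd(|Δx|,|Δy|)+1 lattice points, so counting each shared vertex once the boundary has gcd(15,5) + gcd(7,15) + gcd(11,1) + gcd(11,11) = 5+1+1+11 = 18.
Pick's theorem gives I = A − B/2 + 1 = 196 − 18/2 + 1 = 188, so the closed region contains I + B = 188 + 18 = 206 lattice points.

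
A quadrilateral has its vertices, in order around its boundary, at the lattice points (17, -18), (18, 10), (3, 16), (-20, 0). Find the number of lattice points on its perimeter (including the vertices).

6

The number of boundary lattice points is Σ gcd(|Δx|,|Δy|) = gcd(1,28) + gcd(15,6) + gcd(23,16) + gcd(37,18) = 1+3+1+1 = 6.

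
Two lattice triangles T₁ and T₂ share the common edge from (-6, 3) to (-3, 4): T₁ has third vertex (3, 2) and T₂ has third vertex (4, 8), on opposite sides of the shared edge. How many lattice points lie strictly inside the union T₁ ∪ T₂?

The union is the simple quadrilateral with vertices (-6, 3), (3, 2), (-3, 4), (4, 8) in order.
By the shoelace formula, twice the signed area is |((-6)·2 − 3·3) + (3·4 − (-3)·2) + ((-3)·8 − 4·4) + (4·3 − (-6)·8)| = 17, so the area is 17/2.
The number of boundary lattice points is Σ gcd(|Δx|,|Δy|) = gcd(9,1) + gcd(6,2) + gcd(7,4) + gcd(10,5) = 1+2+1+5 = 9.
By Pick's theorem I = A − B/2 + 1 = 17/2 − 9/2 + 1 = 5.

5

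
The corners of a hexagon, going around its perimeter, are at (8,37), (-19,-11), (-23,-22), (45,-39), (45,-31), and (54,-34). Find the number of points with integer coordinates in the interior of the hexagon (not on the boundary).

2705

The shoelace formula gives twice the area as |[8·(-11) − (-19)·37] + [(-19)·(-22) − (-23)·(-11)] + [(-23)·(-39) − 45·(-22)] + [45·(-31) − 45·(-39)] + [45·(-34) − 54·(-31)] + [54·37 − 8·(-34)]| = 5441, so the area is 2720.5.
Along each edge there are gcd(|Δx|,|Δy|)+1 lattice points, so counting each shared vertex once the boundary has gcd(27,48) + gcd(4,11) + gcd(68,17) + gcd(0,8) + gcd(9,3) + gcd(46,71) = 3+1+17+8+3+1 = 33.
Pick's theorem gives I = A − B/2 + 1 = 2720.5 − 33/2 + 1 = 2705.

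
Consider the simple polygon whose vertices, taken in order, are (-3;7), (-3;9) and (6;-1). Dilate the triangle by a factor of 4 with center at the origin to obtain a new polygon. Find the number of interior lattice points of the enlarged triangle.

137

Using the shoelace formula, 2A = |((-3)·9 − (-3)·7) + ((-3)·(-1) − 6·9) + (6·7 − (-3)·(-1))| = 18, so the area is 9.
Summing gcd(|Δx|,|Δy|) over the edges gives the boundary count: gcd(0,2) + gcd(9,10) + gcd(9,8) = 2+1+1 = 4.
Scaling by 4 multiplies the area by 4² = 16 (so the new area is 144) and multiplies the boundary lattice-point count by 4, giving 16.
By Pick's theorem, the interior count of the dilated polygon is 144 − 16/2 + 1 = 137.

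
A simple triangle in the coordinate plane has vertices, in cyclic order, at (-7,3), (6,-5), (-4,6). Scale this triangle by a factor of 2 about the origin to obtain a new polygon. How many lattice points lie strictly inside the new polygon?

Using the shoelace formula, 2A = |((-7)·(-5) − 6·3) + (6·6 − (-4)·(-5)) + ((-4)·3 − (-7)·6)| = 63, so the area is 31.5.
The number of boundary lattice points is Σ gcd(|Δx|,|Δy|) = gcd(13,8) + gcd(10,11) + gcd(3,3) = 1+1+3 = 5.
Scaling by 2 multiplies the area by 2² = 4 (so the new area is 126) and multiplies the boundary lattice-point count by 2, giving 10.
By Pick's theorem, the interior count of the dilated polygon is 126 − 10/2 + 1 = 122.

122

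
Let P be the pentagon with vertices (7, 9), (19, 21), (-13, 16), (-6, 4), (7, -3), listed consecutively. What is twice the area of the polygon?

671

Using the shoelace formula, 2A = |(7·21 − 19·9) + (19·16 − (-13)·21) + ((-13)·4 − (-6)·16) + ((-6)·(-3) − 7·4) + (7·9 − 7·(-3))| = 671, so the area is 671/2.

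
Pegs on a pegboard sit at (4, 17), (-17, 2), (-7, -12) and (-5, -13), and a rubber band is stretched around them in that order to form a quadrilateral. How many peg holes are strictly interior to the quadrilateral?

253

Using the shoelace formula, 2A = |(4·2 − (-17)·17) + ((-17)·(-12) − (-7)·2) + ((-7)·(-13) − (-5)·(-12)) + ((-5)·17 − 4·(-13))| = 513, so the area is 256.5.
Summing gcd(|Δx|,|Δy|) over the edges gives the boundary count: gcd(21,15) + gcd(10,14) + gcd(2,1) + gcd(9,30) = 3+2+1+3 = 9.
By Pick's theorem A = I + B/2 − 1, so I = 256.5 − 9/2 + 1 = 253.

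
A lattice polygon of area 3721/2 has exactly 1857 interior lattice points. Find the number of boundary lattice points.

9

Pick's theorem gives A = I + B/2 − 1, so B = 2(A − I + 1) = 2(3721/2 − 1857 + 1) = 9.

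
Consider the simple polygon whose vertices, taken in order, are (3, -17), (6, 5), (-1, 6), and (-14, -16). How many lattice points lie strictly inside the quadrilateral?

By the shoelace formula, twice the signed area is |[3·5 − 6·(-17)] + [6·6 − (-1)·5] + [(-1)·(-16) − (-14)·6] + [(-14)·(-17) − 3·(-16)]| = 544, so the area is 272.
Summing gcd(|Δx|,|Δy|) over the edges gives the boundary count: gcd(3,22) + gcd(7,1) + gcd(13,22) + gcd(17,1) = 1+1+1+1 = 4.
Pick's theorem gives I = A − B/2 + 1 = 272 − 4/2 + 1 = 271.

271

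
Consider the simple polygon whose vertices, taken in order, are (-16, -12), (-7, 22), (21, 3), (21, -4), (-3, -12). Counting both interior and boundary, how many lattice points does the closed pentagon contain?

By the shoelace formula, twice the signed area is |((-16)·22 − (-7)·(-12)) + ((-7)·3 − 21·22) + (21·(-4) − 21·3) + (21·(-12) − (-3)·(-4)) + ((-3)·(-12) − (-16)·(-12))| = 1486, so the area is 743.
Summing gcd(|Δx|,|Δy|) over the edges gives the boundary count: gcd(9,34) + gcd(28,19) + gcd(0,7) + gcd(24,8) + gcd(13,0) = 1+1+7+8+13 = 30.
Pick's theorem gives I = A − B/2 + 1 = 743 − 30/2 + 1 = 729, so the closed region contains I + B = 729 + 30 = 759 lattice points.

759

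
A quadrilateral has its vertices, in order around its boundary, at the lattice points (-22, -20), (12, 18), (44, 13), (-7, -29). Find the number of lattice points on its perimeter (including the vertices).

Summing gcd(|Δx|,|Δy|) over the edges gives the boundary count: gcd(34,38) + gcd(32,5) + gcd(51,42) + gcd(15,9) = 2+1+3+3 = 9.

9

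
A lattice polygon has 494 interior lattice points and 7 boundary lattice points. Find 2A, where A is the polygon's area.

By Pick's theorem, A = I + B/2 − 1 = 494 + 7/2 − 1 = 993/2.
Hence 2A = 993.

993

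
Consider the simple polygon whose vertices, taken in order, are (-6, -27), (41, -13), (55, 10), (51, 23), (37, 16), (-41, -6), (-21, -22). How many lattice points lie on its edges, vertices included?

21

The number of boundary lattice points is Σ gcd(|Δx|,|Δy|) = gcd(47,14) + gcd(14,23) + gcd(4,13) + gcd(14,7) + gcd(78,22) + gcd(20,16) + gcd(15,5) = 1+1+1+7+2+4+5 = 21.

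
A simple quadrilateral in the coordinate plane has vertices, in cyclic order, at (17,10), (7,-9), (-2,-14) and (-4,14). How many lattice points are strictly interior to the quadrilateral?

349

By the shoelace formula, twice the signed area is |(17·(-9) − 7·10) + (7·(-14) − (-2)·(-9)) + ((-2)·14 − (-4)·(-14)) + ((-4)·10 − 17·14)| = 701, so the area is 701/2.
Along each edge there are gcd(|Δx|,|Δy|)+1 lattice points, so counting each shared vertex once the boundary has gcd(10,19) + gcd(9,5) + gcd(2,28) + gcd(21,4) = 1+1+2+1 = 5.
By Pick's theorem A = I + B/2 − 1, so I = 701/2 − 5/2 + 1 = 349.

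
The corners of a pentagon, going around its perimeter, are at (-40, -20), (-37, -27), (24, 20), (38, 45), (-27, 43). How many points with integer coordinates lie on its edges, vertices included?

Along each edge there are gcd(|Δx|,|Δy|)+1 lattice points, so counting each shared vertex once the boundary has gcd(3,7) + gcd(61,47) + gcd(14,25) + gcd(65,2) + gcd(13,63) = 1+1+1+1+1 = 5.

5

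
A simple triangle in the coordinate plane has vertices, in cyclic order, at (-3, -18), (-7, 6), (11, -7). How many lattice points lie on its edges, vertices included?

6

The number of boundary lattice points is Σ gcd(|Δx|,|Δy|) = gcd(4,24) + gcd(18,13) + gcd(14,11) = 4+1+1 = 6.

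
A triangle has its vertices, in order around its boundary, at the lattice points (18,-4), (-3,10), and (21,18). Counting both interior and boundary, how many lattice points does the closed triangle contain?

261

The shoelace formula gives twice the area as |(18·10 − (-3)·(-4)) + ((-3)·18 − 21·10) + (21·(-4) − 18·18)| = 504, so the area is 252.
The number of boundary lattice points is Σ gcd(|Δx|,|Δy|) = gcd(21,14) + gcd(24,8) + gcd(3,22) = 7+8+1 = 16.
Pick's theorem gives I = A − B/2 + 1 = 252 − 16/2 + 1 = 245, so the closed region contains I + B = 245 + 16 = 261 lattice points.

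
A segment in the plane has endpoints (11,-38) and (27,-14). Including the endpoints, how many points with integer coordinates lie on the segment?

The number of lattice points on a segment between lattice points is gcd(|Δx|,|Δy|) + 1 = gcd(16,24) + 1 = 8 + 1 = 9.

9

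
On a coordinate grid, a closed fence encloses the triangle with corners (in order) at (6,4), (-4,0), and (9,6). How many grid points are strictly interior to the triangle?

The shoelace formula gives twice the area as |[6·0 − (-4)·4] + [(-4)·6 − 9·0] + [9·4 − 6·6]| = 8, so the area is 4.
Summing gcd(|Δx|,|Δy|) over the edges gives the boundary count: gcd(10,4) + gcd(13,6) + gcd(3,2) = 2+1+1 = 4.
By Pick's theorem A = I + B/2 − 1, so I = 4 − 4/2 + 1 = 3.

3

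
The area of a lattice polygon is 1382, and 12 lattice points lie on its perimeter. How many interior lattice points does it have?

1377

From Pick's theorem, I = A − B/2 + 1 = 1382 − 12/2 + 1 = 1377.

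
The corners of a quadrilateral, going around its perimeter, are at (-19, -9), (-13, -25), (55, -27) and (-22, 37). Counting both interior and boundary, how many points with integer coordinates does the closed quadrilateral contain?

2217

Using the shoelace formula, 2A = |[(-19)·(-25) − (-13)·(-9)] + [(-13)·(-27) − 55·(-25)] + [55·37 − (-22)·(-27)] + [(-22)·(-9) − (-19)·37]| = 4426, so the area is 2213.
Along each edge there are gcd(|Δx|,|Δy|)+1 lattice points, so counting each shared vertex once the boundary has gcd(6,16) + gcd(68,2) + gcd(77,64) + gcd(3,46) = 2+2+1+1 = 6.
Pick's theorem gives I = A − B/2 + 1 = 2213 − 6/2 + 1 = 2211, so the closed region contains I + B = 2211 + 6 = 2217 lattice points.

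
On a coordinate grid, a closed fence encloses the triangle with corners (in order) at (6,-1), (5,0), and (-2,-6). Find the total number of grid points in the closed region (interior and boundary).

9

Using the shoelace formula, 2A = |[6·0 − 5·(-1)] + [5·(-6) − (-2)·0] + [(-2)·(-1) − 6·(-6)]| = 13, so the area is 13/2.
The number of boundary lattice points is Σ gcd(|Δx|,|Δy|) = gcd(1,1) + gcd(7,6) + gcd(8,5) = 1+1+1 = 3.
Pick's theorem gives I = A − B/2 + 1 = 13/2 − 3/2 + 1 = 6, so the closed region contains I + B = 6 + 3 = 9 lattice points.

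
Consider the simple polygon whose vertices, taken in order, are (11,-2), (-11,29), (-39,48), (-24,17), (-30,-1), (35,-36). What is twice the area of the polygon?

By the shoelace formula, twice the signed area is |(11·29 − (-11)·(-2)) + ((-11)·48 − (-39)·29) + ((-39)·17 − (-24)·48) + ((-24)·(-1) − (-30)·17) + ((-30)·(-36) − 35·(-1)) + (35·(-2) − 11·(-36))| = 3364, so the area is 1682.

3364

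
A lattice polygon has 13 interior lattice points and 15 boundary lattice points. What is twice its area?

39

Pick's theorem states A = I + B/2 − 1, so A = 13 + 15/2 − 1 = 39/2.
Hence 2A = 39.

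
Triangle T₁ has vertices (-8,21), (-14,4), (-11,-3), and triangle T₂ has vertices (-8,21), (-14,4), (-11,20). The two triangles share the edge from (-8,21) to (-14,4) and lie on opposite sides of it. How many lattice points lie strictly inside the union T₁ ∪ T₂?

The union is the simple quadrilateral with vertices (-8,21), (-11,-3), (-14,4), (-11,20) in order.
Using the shoelace formula, 2A = |((-8)·(-3) − (-11)·21) + ((-11)·4 − (-14)·(-3)) + ((-14)·20 − (-11)·4) + ((-11)·21 − (-8)·20)| = 138, so the area is 69.
The number of boundary lattice points is Σ gcd(|Δx|,|Δy|) = gcd(3,24) + gcd(3,7) + gcd(3,16) + gcd(3,1) = 3+1+1+1 = 6.
By Pick's theorem I = A − B/2 + 1 = 69 − 6/2 + 1 = 67.

67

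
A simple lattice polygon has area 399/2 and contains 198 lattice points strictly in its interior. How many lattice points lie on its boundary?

Pick's theorem gives A = I + B/2 − 1, so B = 2(A − I + 1) = 2(399/2 − 198 + 1) = 5.

5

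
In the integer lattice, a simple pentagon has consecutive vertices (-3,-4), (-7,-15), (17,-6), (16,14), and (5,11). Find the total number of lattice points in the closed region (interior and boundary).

388

The shoelace formula gives twice the area as |((-3)·(-15) − (-7)·(-4)) + ((-7)·(-6) − 17·(-15)) + (17·14 − 16·(-6)) + (16·11 − 5·14) + (5·(-4) − (-3)·11)| = 767, so the area is 383.5.
Summing gcd(|Δx|,|Δy|) over the edges gives the boundary count: gcd(4,11) + gcd(24,9) + gcd(1,20) + gcd(11,3) + gcd(8,15) = 1+3+1+1+1 = 7.
Pick's theorem gives I = A − B/2 + 1 = 383.5 − 7/2 + 1 = 381, so the closed region contains I + B = 381 + 7 = 388 lattice points.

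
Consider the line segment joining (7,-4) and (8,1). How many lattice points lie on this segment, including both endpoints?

The number of lattice points on a segment between lattice points is gcd(|Δx|,|Δy|) + 1 = gcd(1,5) + 1 = 1 + 1 = 2.

2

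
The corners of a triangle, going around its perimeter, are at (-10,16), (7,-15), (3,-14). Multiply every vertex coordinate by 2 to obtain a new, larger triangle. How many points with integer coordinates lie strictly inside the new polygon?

212

The shoelace formula gives twice the area as |[(-10)·(-15) − 7·16] + [7·(-14) − 3·(-15)] + [3·16 − (-10)·(-14)]| = 107, so the area is 53.5.
Summing gcd(|Δx|,|Δy|) over the edges gives the boundary count: gcd(17,31) + gcd(4,1) + gcd(13,30) = 1+1+1 = 3.
Scaling by 2 multiplies the area by 2² = 4 (so the new area is 214) and multiplies the boundary lattice-point count by 2, giving 6.
By Pick's theorem, the interior count of the dilated polygon is 214 − 6/2 + 1 = 212.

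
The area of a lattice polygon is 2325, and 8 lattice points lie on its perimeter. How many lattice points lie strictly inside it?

2322

From Pick's theorem, I = A − B/2 + 1 = 2325 − 8/2 + 1 = 2322.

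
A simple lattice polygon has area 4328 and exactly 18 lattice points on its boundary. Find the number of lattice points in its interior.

4320

Pick's theorem A = I + B/2 − 1 rearranges to I = A − B/2 + 1 = 4328 − 18/2 + 1 = 4320.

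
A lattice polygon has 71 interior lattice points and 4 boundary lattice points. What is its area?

Pick's theorem states A = I + B/2 − 1, so A = 71 + 4/2 − 1 = 72.

72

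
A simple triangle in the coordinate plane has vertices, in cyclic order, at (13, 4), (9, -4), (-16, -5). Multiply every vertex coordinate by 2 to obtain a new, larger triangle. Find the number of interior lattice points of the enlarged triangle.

Using the shoelace formula, 2A = |(13·(-4) − 9·4) + (9·(-5) − (-16)·(-4)) + ((-16)·4 − 13·(-5))| = 196, so the area is 98.
Along each edge there are gcd(|Δx|,|Δy|)+1 lattice points, so counting each shared vertex once the boundary has gcd(4,8) + gcd(25,1) + gcd(29,9) = 4+1+1 = 6.
Scaling by 2 multiplies the area by 2² = 4 (so the new area is 392) and multiplies the boundary lattice-point count by 2, giving 12.
By Pick's theorem, the interior count of the dilated polygon is 392 − 12/2 + 1 = 387.

387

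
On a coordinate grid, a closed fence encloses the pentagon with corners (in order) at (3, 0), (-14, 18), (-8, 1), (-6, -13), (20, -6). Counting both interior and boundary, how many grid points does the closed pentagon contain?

308

Using the shoelace formula, 2A = |[3·18 − (-14)·0] + [(-14)·1 − (-8)·18] + [(-8)·(-13) − (-6)·1] + [(-6)·(-6) − 20·(-13)] + [20·0 − 3·(-6)]| = 608, so the area is 304.
The number of boundary lattice points is Σ gcd(|Δx|,|Δy|) = gcd(17,18) + gcd(6,17) + gcd(2,14) + gcd(26,7) + gcd(17,6) = 1+1+2+1+1 = 6.
Pick's theorem gives I = A − B/2 + 1 = 304 − 6/2 + 1 = 302, so the closed region contains I + B = 302 + 6 = 308 lattice points.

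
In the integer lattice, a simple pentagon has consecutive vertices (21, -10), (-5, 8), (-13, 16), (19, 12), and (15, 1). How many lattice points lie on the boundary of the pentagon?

Summing gcd(|Δx|,|Δy|) over the edges gives the boundary count: gcd(26,18) + gcd(8,8) + gcd(32,4) + gcd(4,11) + gcd(6,11) = 2+8+4+1+1 = 16.

16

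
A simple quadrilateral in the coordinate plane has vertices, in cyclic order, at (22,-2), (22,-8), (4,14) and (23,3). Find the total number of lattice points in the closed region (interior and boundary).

113

By the shoelace formula, twice the signed area is |[22·(-8) − 22·(-2)] + [22·14 − 4·(-8)] + [4·3 − 23·14] + [23·(-2) − 22·3]| = 214, so the area is 107.
Summing gcd(|Δx|,|Δy|) over the edges gives the boundary count: gcd(0,6) + gcd(18,22) + gcd(19,11) + gcd(1,5) = 6+2+1+1 = 10.
Pick's theorem gives I = A − B/2 + 1 = 107 − 10/2 + 1 = 103, so the closed region contains I + B = 103 + 10 = 113 lattice points.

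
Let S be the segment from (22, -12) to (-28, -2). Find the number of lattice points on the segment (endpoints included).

The number of lattice points on a segment between lattice points is gcd(|Δx|,|Δy|) + 1 = gcd(50,10) + 1 = 10 + 1 = 11.

11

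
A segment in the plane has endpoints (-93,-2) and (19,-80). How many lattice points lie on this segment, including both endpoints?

3

The number of lattice points on a segment between lattice points is gcd(|Δx|,|Δy|) + 1 = gcd(112,78) + 1 = 2 + 1 = 3.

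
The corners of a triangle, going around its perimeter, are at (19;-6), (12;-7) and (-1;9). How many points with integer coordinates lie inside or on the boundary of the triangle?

The shoelace formula gives twice the area as |(19·(-7) − 12·(-6)) + (12·9 − (-1)·(-7)) + ((-1)·(-6) − 19·9)| = 125, so the area is 62.5.
Along each edge there are gcd(|Δx|,|Δy|)+1 lattice points, so counting each shared vertex once the boundary has gcd(7,1) + gcd(13,16) + gcd(20,15) = 1+1+5 = 7.
Pick's theorem gives I = A − B/2 + 1 = 62.5 − 7/2 + 1 = 60, so the closed region contains I + B = 60 + 7 = 67 lattice points.

67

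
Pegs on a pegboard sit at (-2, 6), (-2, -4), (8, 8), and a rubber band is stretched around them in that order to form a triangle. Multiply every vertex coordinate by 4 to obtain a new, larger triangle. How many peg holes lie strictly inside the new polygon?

Using the shoelace formula, 2A = |((-2)·(-4) − (-2)·6) + ((-2)·8 − 8·(-4)) + (8·6 − (-2)·8)| = 100, so the area is 50.
Along each edge there are gcd(|Δx|,|Δy|)+1 lattice points, so counting each shared vertex once the boundary has gcd(0,10) + gcd(10,12) + gcd(10,2) = 10+2+2 = 14.
Scaling by 4 multiplies the area by 4² = 16 (so the new area is 800) and multiplies the boundary lattice-point count by 4, giving 56.
By Pick's theorem, the interior count of the dilated polygon is 800 − 56/2 + 1 = 773.

773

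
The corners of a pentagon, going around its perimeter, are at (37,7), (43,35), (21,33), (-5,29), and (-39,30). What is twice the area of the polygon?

The shoelace formula gives twice the area as |[37·35 − 43·7] + [43·33 − 21·35] + [21·29 − (-5)·33] + [(-5)·30 − (-39)·29] + [(-39)·7 − 37·30]| = 2050, so the area is 1025.

2050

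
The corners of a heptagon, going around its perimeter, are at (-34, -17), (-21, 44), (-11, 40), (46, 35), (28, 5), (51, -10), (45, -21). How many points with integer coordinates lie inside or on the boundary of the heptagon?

3917

The shoelace formula gives twice the area as |[(-34)·44 − (-21)·(-17)] + [(-21)·40 − (-11)·44] + [(-11)·35 − 46·40] + [46·5 − 28·35] + [28·(-10) − 51·5] + [51·(-21) − 45·(-10)] + [45·(-17) − (-34)·(-21)]| = 7819, so the area is 7819/2.
Along each edge there are gcd(|Δx|,|Δy|)+1 lattice points, so counting each shared vertex once the boundary has gcd(13,61) + gcd(10,4) + gcd(57,5) + gcd(18,30) + gcd(23,15) + gcd(6,11) + gcd(79,4) = 1+2+1+6+1+1+1 = 13.
Pick's theorem gives I = A − B/2 + 1 = 7819/2 − 13/2 + 1 = 3904, so the closed region contains I + B = 3904 + 13 = 3917 lattice points.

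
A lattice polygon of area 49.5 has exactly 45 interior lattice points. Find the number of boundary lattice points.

Pick's theorem gives A = I + B/2 − 1, so B = 2(A − I + 1) = 2(49.5 − 45 + 1) = 11.

11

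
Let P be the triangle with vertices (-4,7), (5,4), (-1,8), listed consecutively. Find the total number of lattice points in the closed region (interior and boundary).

By the shoelace formula, twice the signed area is |[(-4)·4 − 5·7] + [5·8 − (-1)·4] + [(-1)·7 − (-4)·8]| = 18, so the area is 9.
Summing gcd(|Δx|,|Δy|) over the edges gives the boundary count: gcd(9,3) + gcd(6,4) + gcd(3,1) = 3+2+1 = 6.
Pick's theorem gives I = A − B/2 + 1 = 9 − 6/2 + 1 = 7, so the closed region contains I + B = 7 + 6 = 13 lattice points.

13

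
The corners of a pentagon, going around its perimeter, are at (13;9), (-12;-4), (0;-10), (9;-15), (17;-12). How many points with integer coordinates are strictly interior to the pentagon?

The shoelace formula gives twice the area as |[13·(-4) − (-12)·9] + [(-12)·(-10) − 0·(-4)] + [0·(-15) − 9·(-10)] + [9·(-12) − 17·(-15)] + [17·9 − 13·(-12)]| = 722, so the area is 361.
Along each edge there are gcd(|Δx|,|Δy|)+1 lattice points, so counting each shared vertex once the boundary has gcd(25,13) + gcd(12,6) + gcd(9,5) + gcd(8,3) + gcd(4,21) = 1+6+1+1+1 = 10.
Pick's theorem gives I = A − B/2 + 1 = 361 − 10/2 + 1 = 357.

357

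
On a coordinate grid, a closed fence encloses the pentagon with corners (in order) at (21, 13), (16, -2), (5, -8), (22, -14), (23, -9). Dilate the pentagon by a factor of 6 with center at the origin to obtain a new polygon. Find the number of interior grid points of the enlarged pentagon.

By the shoelace formula, twice the signed area is |(21·(-2) − 16·13) + (16·(-8) − 5·(-2)) + (5·(-14) − 22·(-8)) + (22·(-9) − 23·(-14)) + (23·13 − 21·(-9))| = 350, so the area is 175.
Summing gcd(|Δx|,|Δy|) over the edges gives the boundary count: gcd(5,15) + gcd(11,6) + gcd(17,6) + gcd(1,5) + gcd(2,22) = 5+1+1+1+2 = 10.
Scaling by 6 multiplies the area by 6² = 36 (so the new area is 6300) and multiplies the boundary lattice-point count by 6, giving 60.
By Pick's theorem, the interior count of the dilated polygon is 6300 − 60/2 + 1 = 6271.

6271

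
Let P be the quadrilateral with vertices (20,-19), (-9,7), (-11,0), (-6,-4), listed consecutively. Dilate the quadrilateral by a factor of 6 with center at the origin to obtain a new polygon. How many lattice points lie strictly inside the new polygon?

5101

Using the shoelace formula, 2A = |[20·7 − (-9)·(-19)] + [(-9)·0 − (-11)·7] + [(-11)·(-4) − (-6)·0] + [(-6)·(-19) − 20·(-4)]| = 284, so the area is 142.
Summing gcd(|Δx|,|Δy|) over the edges gives the boundary count: gcd(29,26) + gcd(2,7) + gcd(5,4) + gcd(26,15) = 1+1+1+1 = 4.
Scaling by 6 multiplies the area by 6² = 36 (so the new area is 5112) and multiplies the boundary lattice-point count by 6, giving 24.
By Pick's theorem, the interior count of the dilated polygon is 5112 − 24/2 + 1 = 5101.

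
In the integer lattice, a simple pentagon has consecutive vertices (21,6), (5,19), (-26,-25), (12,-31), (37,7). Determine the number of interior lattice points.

By the shoelace formula, twice the signed area is |[21·19 − 5·6] + [5·(-25) − (-26)·19] + [(-26)·(-31) − 12·(-25)] + [12·7 − 37·(-31)] + [37·6 − 21·7]| = 3150, so the area is 1575.
Summing gcd(|Δx|,|Δy|) over the edges gives the boundary count: gcd(16,13) + gcd(31,44) + gcd(38,6) + gcd(25,38) + gcd(16,1) = 1+1+2+1+1 = 6.
By Pick's theorem A = I + B/2 − 1, so I = 1575 − 6/2 + 1 = 1573.

1573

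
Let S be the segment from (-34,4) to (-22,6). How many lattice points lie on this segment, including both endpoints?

The number of lattice points on a segment between lattice points is gcd(|Δx|,|Δy|) + 1 = gcd(12,2) + 1 = 2 + 1 = 3.

3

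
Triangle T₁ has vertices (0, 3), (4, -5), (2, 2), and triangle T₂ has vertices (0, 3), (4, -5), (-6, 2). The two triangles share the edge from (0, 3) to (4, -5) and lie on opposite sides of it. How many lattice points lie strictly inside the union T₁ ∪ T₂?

The union is the simple quadrilateral with vertices (0, 3), (2, 2), (4, -5), (-6, 2) in order.
By the shoelace formula, twice the signed area is |(0·2 − 2·3) + (2·(-5) − 4·2) + (4·2 − (-6)·(-5)) + ((-6)·3 − 0·2)| = 64, so the area is 32.
The number of boundary lattice points is Σ gcd(|Δx|,|Δy|) = gcd(2,1) + gcd(2,7) + gcd(10,7) + gcd(6,1) = 1+1+1+1 = 4.
By Pick's theorem I = A − B/2 + 1 = 32 − 4/2 + 1 = 31.

31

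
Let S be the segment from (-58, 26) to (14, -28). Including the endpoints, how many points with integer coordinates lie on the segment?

19

The number of lattice points on a segment between lattice points is gcd(|Δx|,|Δy|) + 1 = gcd(72,54) + 1 = 18 + 1 = 19.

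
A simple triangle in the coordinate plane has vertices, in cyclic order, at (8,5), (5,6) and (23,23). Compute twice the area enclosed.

69

The shoelace formula gives twice the area as |(8·6 − 5·5) + (5·23 − 23·6) + (23·5 − 8·23)| = 69, so the area is 69/2.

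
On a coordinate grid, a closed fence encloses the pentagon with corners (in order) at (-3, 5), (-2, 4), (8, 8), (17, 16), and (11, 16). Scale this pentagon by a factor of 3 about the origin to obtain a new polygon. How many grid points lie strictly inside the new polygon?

Using the shoelace formula, 2A = |((-3)·4 − (-2)·5) + ((-2)·8 − 8·4) + (8·16 − 17·8) + (17·16 − 11·16) + (11·5 − (-3)·16)| = 141, so the area is 141/2.
Summing gcd(|Δx|,|Δy|) over the edges gives the boundary count: gcd(1,1) + gcd(10,4) + gcd(9,8) + gcd(6,0) + gcd(14,11) = 1+2+1+6+1 = 11.
Scaling by 3 multiplies the area by 3² = 9 (so the new area is 1269/2) and multiplies the boundary lattice-point count by 3, giving 33.
By Pick's theorem, the interior count of the dilated polygon is 1269/2 − 33/2 + 1 = 619.

619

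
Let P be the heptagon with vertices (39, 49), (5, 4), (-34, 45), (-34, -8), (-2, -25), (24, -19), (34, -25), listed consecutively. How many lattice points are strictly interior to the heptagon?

3087

By the shoelace formula, twice the signed area is |[39·4 − 5·49] + [5·45 − (-34)·4] + [(-34)·(-8) − (-34)·45] + [(-34)·(-25) − (-2)·(-8)] + [(-2)·(-19) − 24·(-25)] + [24·(-25) − 34·(-19)] + [34·49 − 39·(-25)]| = 6233, so the area is 6233/2.
The number of boundary lattice points is Σ gcd(|Δx|,|Δy|) = gcd(34,45) + gcd(39,41) + gcd(0,53) + gcd(32,17) + gcd(26,6) + gcd(10,6) + gcd(5,74) = 1+1+53+1+2+2+1 = 61.
Pick's theorem gives I = A − B/2 + 1 = 6233/2 − 61/2 + 1 = 3087.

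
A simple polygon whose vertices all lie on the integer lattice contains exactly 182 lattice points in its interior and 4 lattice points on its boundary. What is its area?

183

By Pick's theorem, A = I + B/2 − 1 = 182 + 4/2 − 1 = 183.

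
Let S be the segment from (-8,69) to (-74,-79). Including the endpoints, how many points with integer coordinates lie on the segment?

The number of lattice points on a segment between lattice points is gcd(|Δx|,|Δy|) + 1 = gcd(66,148) + 1 = 2 + 1 = 3.

3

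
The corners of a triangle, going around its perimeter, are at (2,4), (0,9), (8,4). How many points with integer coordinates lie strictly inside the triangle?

12

The shoelace formula gives twice the area as |[2·9 − 0·4] + [0·4 − 8·9] + [8·4 − 2·4]| = 30, so the area is 15.
The number of boundary lattice points is Σ gcd(|Δx|,|Δy|) = gcd(2,5) + gcd(8,5) + gcd(6,0) = 1+1+6 = 8.
Pick's theorem gives I = A − B/2 + 1 = 15 − 8/2 + 1 = 12.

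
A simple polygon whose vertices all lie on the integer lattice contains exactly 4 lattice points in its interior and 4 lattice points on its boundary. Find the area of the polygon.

5

Pick's theorem states A = I + B/2 − 1, so A = 4 + 4/2 − 1 = 5.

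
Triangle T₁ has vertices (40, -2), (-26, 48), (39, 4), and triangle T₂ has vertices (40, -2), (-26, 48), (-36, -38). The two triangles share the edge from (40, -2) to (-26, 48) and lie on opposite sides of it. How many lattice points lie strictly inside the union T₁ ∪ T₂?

The union is the simple quadrilateral with vertices (40, -2), (39, 4), (-26, 48), (-36, -38) in order.
The shoelace formula gives twice the area as |[40·4 − 39·(-2)] + [39·48 − (-26)·4] + [(-26)·(-38) − (-36)·48] + [(-36)·(-2) − 40·(-38)]| = 6522, so the area is 3261.
Summing gcd(|Δx|,|Δy|) over the edges gives the boundary count: gcd(1,6) + gcd(65,44) + gcd(10,86) + gcd(76,36) = 1+1+2+4 = 8.
By Pick's theorem I = A − B/2 + 1 = 3261 − 8/2 + 1 = 3258.

3258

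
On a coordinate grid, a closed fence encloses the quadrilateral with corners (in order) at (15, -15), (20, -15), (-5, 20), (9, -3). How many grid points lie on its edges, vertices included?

17

Summing gcd(|Δx|,|Δy|) over the edges gives the boundary count: gcd(5,0) + gcd(25,35) + gcd(14,23) + gcd(6,12) = 5+5+1+6 = 17.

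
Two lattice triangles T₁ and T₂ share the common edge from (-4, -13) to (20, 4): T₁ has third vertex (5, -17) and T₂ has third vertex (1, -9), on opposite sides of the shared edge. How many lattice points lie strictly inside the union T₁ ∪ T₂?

The union is the simple quadrilateral with vertices (-4, -13), (5, -17), (20, 4), (1, -9) in order.
Using the shoelace formula, 2A = |((-4)·(-17) − 5·(-13)) + (5·4 − 20·(-17)) + (20·(-9) − 1·4) + (1·(-13) − (-4)·(-9))| = 260, so the area is 130.
Summing gcd(|Δx|,|Δy|) over the edges gives the boundary count: gcd(9,4) + gcd(15,21) + gcd(19,13) + gcd(5,4) = 1+3+1+1 = 6.
By Pick's theorem I = A − B/2 + 1 = 130 − 6/2 + 1 = 128.

128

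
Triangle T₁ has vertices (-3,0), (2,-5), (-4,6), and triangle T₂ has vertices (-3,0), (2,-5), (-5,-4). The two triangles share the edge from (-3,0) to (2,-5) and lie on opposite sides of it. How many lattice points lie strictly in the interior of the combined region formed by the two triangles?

The union is the simple quadrilateral with vertices (-3,0), (-4,6), (2,-5), (-5,-4) in order.
The shoelace formula gives twice the area as |[(-3)·6 − (-4)·0] + [(-4)·(-5) − 2·6] + [2·(-4) − (-5)·(-5)] + [(-5)·0 − (-3)·(-4)]| = 55, so the area is 27.5.
Summing gcd(|Δx|,|Δy|) over the edges gives the boundary count: gcd(1,6) + gcd(6,11) + gcd(7,1) + gcd(2,4) = 1+1+1+2 = 5.
By Pick's theorem I = A − B/2 + 1 = 27.5 − 5/2 + 1 = 26.

26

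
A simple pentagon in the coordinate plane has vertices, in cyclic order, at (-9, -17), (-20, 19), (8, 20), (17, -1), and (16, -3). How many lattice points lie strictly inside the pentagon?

By the shoelace formula, twice the signed area is |((-9)·19 − (-20)·(-17)) + ((-20)·20 − 8·19) + (8·(-1) − 17·20) + (17·(-3) − 16·(-1)) + (16·(-17) − (-9)·(-3))| = 1745, so the area is 872.5.
The number of boundary lattice points is Σ gcd(|Δx|,|Δy|) = gcd(11,36) + gcd(28,1) + gcd(9,21) + gcd(1,2) + gcd(25,14) = 1+1+3+1+1 = 7.
By Pick's theorem A = I + B/2 − 1, so I = 872.5 − 7/2 + 1 = 870.

870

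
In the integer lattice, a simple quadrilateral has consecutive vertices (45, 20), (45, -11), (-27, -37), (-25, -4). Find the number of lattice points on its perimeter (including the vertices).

Along each edge there are gcd(|Δx|,|Δy|)+1 lattice points, so counting each shared vertex once the boundary has gcd(0,31) + gcd(72,26) + gcd(2,33) + gcd(70,24) = 31+2+1+2 = 36.

36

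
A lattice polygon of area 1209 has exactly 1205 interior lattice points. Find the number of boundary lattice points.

10

Pick's theorem gives A = I + B/2 − 1, so B = 2(A − I + 1) = 2(1209 − 1205 + 1) = 10.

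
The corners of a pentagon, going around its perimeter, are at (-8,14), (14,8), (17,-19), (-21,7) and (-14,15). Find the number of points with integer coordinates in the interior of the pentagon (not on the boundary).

614

The shoelace formula gives twice the area as |((-8)·8 − 14·14) + (14·(-19) − 17·8) + (17·7 − (-21)·(-19)) + ((-21)·15 − (-14)·7) + ((-14)·14 − (-8)·15)| = 1235, so the area is 617.5.
The number of boundary lattice points is Σ gcd(|Δx|,|Δy|) = gcd(22,6) + gcd(3,27) + gcd(38,26) + gcd(7,8) + gcd(6,1) = 2+3+2+1+1 = 9.
By Pick's theorem A = I + B/2 − 1, so I = 617.5 − 9/2 + 1 = 614.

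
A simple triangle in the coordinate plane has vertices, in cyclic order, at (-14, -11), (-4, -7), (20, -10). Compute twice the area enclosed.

126

Using the shoelace formula, 2A = |[(-14)·(-7) − (-4)·(-11)] + [(-4)·(-10) − 20·(-7)] + [20·(-11) − (-14)·(-10)]| = 126, so the area is 63.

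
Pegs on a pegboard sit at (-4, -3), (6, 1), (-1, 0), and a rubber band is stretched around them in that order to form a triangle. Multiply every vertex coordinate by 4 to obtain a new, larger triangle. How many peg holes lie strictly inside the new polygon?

133

By the shoelace formula, twice the signed area is |[(-4)·1 − 6·(-3)] + [6·0 − (-1)·1] + [(-1)·(-3) − (-4)·0]| = 18, so the area is 9.
The number of boundary lattice points is Σ gcd(|Δx|,|Δy|) = gcd(10,4) + gcd(7,1) + gcd(3,3) = 2+1+3 = 6.
Scaling by 4 multiplies the area by 4² = 16 (so the new area is 144) and multiplies the boundary lattice-point count by 4, giving 24.
By Pick's theorem, the interior count of the dilated polygon is 144 − 24/2 + 1 = 133.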